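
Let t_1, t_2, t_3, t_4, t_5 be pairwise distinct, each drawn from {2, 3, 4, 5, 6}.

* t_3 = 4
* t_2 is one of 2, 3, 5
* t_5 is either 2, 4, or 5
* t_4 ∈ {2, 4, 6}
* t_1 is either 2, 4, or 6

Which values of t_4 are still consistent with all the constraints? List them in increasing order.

t_3's domain is down to {4}, so t_3 = 4. Eliminate 4 elsewhere: t_1, t_4, t_5.
The 4 still-open variables together cover exactly {2, 3, 5, 6} — 4 values for 4 variables — and 3 appears only in t_2's list, so t_2 = 3.
The 3 still-open variables together cover exactly {2, 5, 6} — 3 values for 3 variables — and 5 appears only in t_5's list, so t_5 = 5.
No further eliminations apply; t_4 can still be any of 2, 6.

2, 6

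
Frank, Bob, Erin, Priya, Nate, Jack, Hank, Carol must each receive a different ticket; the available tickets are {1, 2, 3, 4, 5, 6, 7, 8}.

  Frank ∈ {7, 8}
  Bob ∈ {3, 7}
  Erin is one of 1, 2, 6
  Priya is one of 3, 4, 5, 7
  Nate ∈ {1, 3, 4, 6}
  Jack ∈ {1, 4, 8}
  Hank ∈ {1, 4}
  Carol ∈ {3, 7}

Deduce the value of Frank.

8

The 8 variables draw from only 8 values {1, 2, 3, 4, 5, 6, 7, 8}, so each is used; only Erin can be 2, hence Erin = 2.
The 7 still-open variables together cover exactly {1, 3, 4, 5, 6, 7, 8} — 7 values for 7 variables — and 5 appears only in Priya's list, so Priya = 5.
Among the 6 still-open variables, 6 fits only Nate (and all 6 values in {1, 3, 4, 6, 7, 8} must be used), so Nate = 6.
Bob and Carol between them cover only {3, 7} — a naked pair. Remove those values from Frank.
So Frank = 8.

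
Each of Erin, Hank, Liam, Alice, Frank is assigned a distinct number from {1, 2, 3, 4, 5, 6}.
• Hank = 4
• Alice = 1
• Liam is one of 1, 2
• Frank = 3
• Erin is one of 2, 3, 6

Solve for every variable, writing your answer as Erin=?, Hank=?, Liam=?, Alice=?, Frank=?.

Erin=6, Hank=4, Liam=2, Alice=1, Frank=3

Hank's domain is down to {4}, so Hank = 4.
Alice has just one choice, so Alice = 1. Remove 1 from Liam.
Frank has just one choice, so Frank = 3. Strike 3 from Erin.
That leaves Liam = 2. Remove 2 from Erin.
Erin must be 6 (only option left).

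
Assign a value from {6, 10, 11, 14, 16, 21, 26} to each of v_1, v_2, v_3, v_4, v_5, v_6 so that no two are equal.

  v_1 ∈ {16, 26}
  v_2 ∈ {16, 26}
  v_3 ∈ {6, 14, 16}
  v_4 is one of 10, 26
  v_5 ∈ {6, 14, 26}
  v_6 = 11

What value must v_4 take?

10

v_6 has just one choice, so v_6 = 11.
Among the 5 still-open variables, 10 fits only v_4 (and all 5 values in {6, 10, 14, 16, 26} must be used), so v_4 = 10.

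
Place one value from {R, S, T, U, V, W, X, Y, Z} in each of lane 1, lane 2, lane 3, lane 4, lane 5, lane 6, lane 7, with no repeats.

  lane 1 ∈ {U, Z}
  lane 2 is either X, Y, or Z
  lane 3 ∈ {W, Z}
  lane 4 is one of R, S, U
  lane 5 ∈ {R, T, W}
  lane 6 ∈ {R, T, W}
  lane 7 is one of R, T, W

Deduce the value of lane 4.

lane 5, lane 6, lane 7 between them cover only {R, T, W} — a naked triple. Remove those values from lane 3, lane 4.
lane 3's domain is down to {Z}, so lane 3 = Z. Remove Z from lane 1, lane 2.
That leaves lane 1 = U. So lane 4 can't be U.
So lane 4 = S.

S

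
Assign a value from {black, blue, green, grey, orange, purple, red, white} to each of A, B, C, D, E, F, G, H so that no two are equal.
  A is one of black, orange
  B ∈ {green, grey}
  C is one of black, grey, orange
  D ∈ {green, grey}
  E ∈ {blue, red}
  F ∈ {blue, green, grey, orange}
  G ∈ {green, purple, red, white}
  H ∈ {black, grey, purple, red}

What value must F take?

The 8 variables together cover exactly {black, blue, green, grey, orange, purple, red, white} — 8 values for 8 variables — and white appears only in G's list, so G = white.
Among the 7 still-open variables, purple fits only H (and all 7 values in {black, blue, green, grey, orange, purple, red} must be used), so H = purple.
Among the 6 still-open variables, red fits only E (and all 6 values in {black, blue, green, grey, orange, red} must be used), so E = red.
The 5 still-open variables draw from only 5 values {black, blue, green, grey, orange}, so each is used; only F can be blue, hence F = blue.

blue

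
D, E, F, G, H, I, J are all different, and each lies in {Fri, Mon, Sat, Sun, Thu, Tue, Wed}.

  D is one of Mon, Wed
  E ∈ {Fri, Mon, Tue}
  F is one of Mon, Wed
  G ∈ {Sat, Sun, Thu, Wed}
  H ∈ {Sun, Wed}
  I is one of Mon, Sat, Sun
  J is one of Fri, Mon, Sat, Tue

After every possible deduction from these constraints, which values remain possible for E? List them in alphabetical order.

Fri, Tue

The 7 variables draw from only 7 values {Fri, Mon, Sat, Sun, Thu, Tue, Wed}, so each is used; only G can be Thu, hence G = Thu.
D and F between them cover only {Mon, Wed} — a naked pair. Remove those values from E, H, I, J.
H's domain is down to {Sun}, so H = Sun. Remove Sun from I.
That leaves I = Sat. Strike Sat from J.
No further eliminations apply; E can still be any of Fri, Tue.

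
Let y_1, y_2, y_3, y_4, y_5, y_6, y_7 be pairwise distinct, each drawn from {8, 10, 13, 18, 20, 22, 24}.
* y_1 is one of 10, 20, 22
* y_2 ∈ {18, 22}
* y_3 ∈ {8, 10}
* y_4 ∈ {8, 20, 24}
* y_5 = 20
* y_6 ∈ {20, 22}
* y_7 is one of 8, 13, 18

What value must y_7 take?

y_5 has just one choice, so y_5 = 20. Strike 20 from y_1, y_4, y_6.
y_6 must be 22 (only option left). Strike 22 from y_1, y_2.
y_1 must be 10 (only option left). So y_3 can't be 10.
That leaves y_2 = 18. So y_7 can't be 18.
That leaves y_3 = 8. Eliminate 8 elsewhere: y_4, y_7.
So y_7 = 13.

13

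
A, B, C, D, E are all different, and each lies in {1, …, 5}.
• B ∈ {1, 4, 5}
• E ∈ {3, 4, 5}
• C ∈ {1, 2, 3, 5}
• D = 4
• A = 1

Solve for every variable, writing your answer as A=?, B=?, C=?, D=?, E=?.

A has just one choice, so A = 1. Strike 1 from B, C.
D has just one choice, so D = 4. So B, E can't be 4.
B's domain is down to {5}, so B = 5. Strike 5 from C, E.
E's domain is down to {3}, so E = 3. Remove 3 from C.
C must be 2 (only option left).

A=1, B=5, C=2, D=4, E=3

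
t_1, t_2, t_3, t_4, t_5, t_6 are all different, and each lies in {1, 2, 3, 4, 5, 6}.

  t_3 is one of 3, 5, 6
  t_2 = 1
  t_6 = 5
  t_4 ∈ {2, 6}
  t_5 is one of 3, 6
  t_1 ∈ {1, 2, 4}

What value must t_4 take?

t_2 has just one choice, so t_2 = 1. So t_1 can't be 1.
That leaves t_6 = 5. Eliminate 5 elsewhere: t_3.
The 4 still-open variables together cover exactly {2, 3, 4, 6} — 4 values for 4 variables — and 4 appears only in t_1's list, so t_1 = 4.
The 3 still-open variables draw from only 3 values {2, 3, 6}, so each is used; only t_4 can be 2, hence t_4 = 2.

2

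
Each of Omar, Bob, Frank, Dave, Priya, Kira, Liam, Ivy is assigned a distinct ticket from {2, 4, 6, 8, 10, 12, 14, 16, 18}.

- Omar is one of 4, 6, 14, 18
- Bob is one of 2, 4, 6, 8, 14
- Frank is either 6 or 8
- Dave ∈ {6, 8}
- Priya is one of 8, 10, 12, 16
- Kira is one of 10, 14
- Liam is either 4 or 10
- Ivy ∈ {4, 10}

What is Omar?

18

The 2 variables Frank and Dave are confined to {6, 8}, which locks those values in; drop them from Omar, Bob, Priya.
Liam and Ivy between them cover only {4, 10} — a naked pair. Remove those values from Omar, Bob, Priya, Kira.
Kira's domain is down to {14}, so Kira = 14. Remove 14 from Omar, Bob.
So Omar = 18.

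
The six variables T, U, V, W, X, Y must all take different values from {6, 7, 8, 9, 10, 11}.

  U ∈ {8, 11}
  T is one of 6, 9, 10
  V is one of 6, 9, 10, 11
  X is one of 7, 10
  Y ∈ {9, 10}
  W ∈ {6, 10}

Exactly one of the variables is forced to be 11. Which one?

The 6 variables draw from only 6 values {6, 7, 8, 9, 10, 11}, so each is used; only X can be 7, hence X = 7.
The 5 still-open variables draw from only 5 values {6, 8, 9, 10, 11}, so each is used; only U can be 8, hence U = 8.
The 4 still-open variables draw from only 4 values {6, 9, 10, 11}, so each is used; only V can be 11, hence V = 11.

V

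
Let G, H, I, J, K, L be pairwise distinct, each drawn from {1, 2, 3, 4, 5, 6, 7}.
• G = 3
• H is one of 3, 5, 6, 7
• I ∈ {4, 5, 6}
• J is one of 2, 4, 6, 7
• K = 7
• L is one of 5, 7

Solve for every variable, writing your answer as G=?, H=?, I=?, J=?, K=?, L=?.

G must be 3 (only option left). Eliminate 3 elsewhere: H.
That leaves K = 7. Eliminate 7 elsewhere: H, J, L.
L's domain is down to {5}, so L = 5. Remove 5 from H, I.
H has just one choice, so H = 6. Eliminate 6 elsewhere: I, J.
I has just one choice, so I = 4. Remove 4 from J.
That leaves J = 2.

G=3, H=6, I=4, J=2, K=7, L=5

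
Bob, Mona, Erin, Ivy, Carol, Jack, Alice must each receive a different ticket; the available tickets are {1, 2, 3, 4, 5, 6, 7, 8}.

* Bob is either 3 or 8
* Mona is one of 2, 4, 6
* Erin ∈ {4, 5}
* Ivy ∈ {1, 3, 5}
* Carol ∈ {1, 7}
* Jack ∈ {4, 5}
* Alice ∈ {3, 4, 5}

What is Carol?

7

Erin and Jack between them cover only {4, 5} — a naked pair. Remove those values from Mona, Ivy, Alice.
Alice has just one choice, so Alice = 3. Eliminate 3 elsewhere: Bob, Ivy.
Bob's domain is down to {8}, so Bob = 8.
Ivy has just one choice, so Ivy = 1. Strike 1 from Carol.
So Carol = 7.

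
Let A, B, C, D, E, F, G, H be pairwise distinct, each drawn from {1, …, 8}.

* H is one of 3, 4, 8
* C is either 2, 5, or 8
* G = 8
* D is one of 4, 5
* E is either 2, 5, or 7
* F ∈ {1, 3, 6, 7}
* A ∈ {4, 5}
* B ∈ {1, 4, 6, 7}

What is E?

7

G has just one choice, so G = 8. Eliminate 8 elsewhere: C, H.
A and D between them cover only {4, 5} — a naked pair. Remove those values from B, C, E, H.
C must be 2 (only option left). Strike 2 from E.
So E = 7.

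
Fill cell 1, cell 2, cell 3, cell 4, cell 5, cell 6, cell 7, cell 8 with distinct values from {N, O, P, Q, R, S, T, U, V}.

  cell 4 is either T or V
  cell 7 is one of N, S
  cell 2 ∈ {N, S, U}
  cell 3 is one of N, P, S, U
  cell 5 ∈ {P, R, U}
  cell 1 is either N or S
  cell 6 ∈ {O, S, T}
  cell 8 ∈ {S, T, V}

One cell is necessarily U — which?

cell 2

The 8 variables together cover exactly {N, O, P, R, S, T, U, V} — 8 values for 8 variables — and O appears only in cell 6's list, so cell 6 = O.
Among the 7 still-open variables, R fits only cell 5 (and all 7 values in {N, P, R, S, T, U, V} must be used), so cell 5 = R.
The 6 still-open variables together cover exactly {N, P, S, T, U, V} — 6 values for 6 variables — and P appears only in cell 3's list, so cell 3 = P.
The 5 still-open variables together cover exactly {N, S, T, U, V} — 5 values for 5 variables — and U appears only in cell 2's list, so cell 2 = U.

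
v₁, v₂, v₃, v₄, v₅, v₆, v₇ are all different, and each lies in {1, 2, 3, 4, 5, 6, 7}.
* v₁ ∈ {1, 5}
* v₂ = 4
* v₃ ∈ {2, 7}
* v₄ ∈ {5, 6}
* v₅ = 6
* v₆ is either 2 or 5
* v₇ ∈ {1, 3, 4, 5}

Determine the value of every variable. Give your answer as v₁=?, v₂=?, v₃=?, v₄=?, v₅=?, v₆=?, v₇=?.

v₁=1, v₂=4, v₃=7, v₄=5, v₅=6, v₆=2, v₇=3

v₂'s domain is down to {4}, so v₂ = 4. Eliminate 4 elsewhere: v₇.
v₅ has just one choice, so v₅ = 6. Eliminate 6 elsewhere: v₄.
That leaves v₄ = 5. So v₁, v₆, v₇ can't be 5.
v₆ has just one choice, so v₆ = 2. So v₃ can't be 2.
That leaves v₁ = 1. So v₇ can't be 1.
That leaves v₃ = 7.
That leaves v₇ = 3.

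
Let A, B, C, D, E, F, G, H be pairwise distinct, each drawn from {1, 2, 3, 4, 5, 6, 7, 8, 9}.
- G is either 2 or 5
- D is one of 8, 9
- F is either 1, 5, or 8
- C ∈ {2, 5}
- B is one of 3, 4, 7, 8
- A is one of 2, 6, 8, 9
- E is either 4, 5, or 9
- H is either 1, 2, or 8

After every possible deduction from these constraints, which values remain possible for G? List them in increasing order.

C and G between them cover only {2, 5} — a naked pair. Remove those values from A, E, F, H.
F and H between them cover only {1, 8} — a naked pair. Remove those values from A, B, D.
D has just one choice, so D = 9. Remove 9 from A, E.
E's domain is down to {4}, so E = 4. Eliminate 4 elsewhere: B.
A has just one choice, so A = 6.
No further eliminations apply; G can still be any of 2, 5.

2, 5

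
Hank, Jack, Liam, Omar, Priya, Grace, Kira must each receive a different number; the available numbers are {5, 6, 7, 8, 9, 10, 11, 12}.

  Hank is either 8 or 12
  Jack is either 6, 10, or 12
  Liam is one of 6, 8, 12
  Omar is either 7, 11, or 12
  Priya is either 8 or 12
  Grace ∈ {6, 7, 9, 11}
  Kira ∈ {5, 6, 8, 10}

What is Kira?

The 2 variables Hank and Priya are confined to {8, 12}, which locks those values in; drop them from Jack, Liam, Omar, Kira.
That leaves Liam = 6. Remove 6 from Jack, Grace, Kira.
Jack's domain is down to {10}, so Jack = 10. Remove 10 from Kira.
So Kira = 5.

5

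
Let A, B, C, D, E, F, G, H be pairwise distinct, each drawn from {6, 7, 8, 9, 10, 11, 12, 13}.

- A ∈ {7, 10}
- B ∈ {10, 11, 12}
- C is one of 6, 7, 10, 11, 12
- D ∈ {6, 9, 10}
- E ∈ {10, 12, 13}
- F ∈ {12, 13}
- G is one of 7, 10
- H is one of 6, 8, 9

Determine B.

The 8 variables draw from only 8 values {6, 7, 8, 9, 10, 11, 12, 13}, so each is used; only H can be 8, hence H = 8.
Among the 7 still-open variables, 9 fits only D (and all 7 values in {6, 7, 9, 10, 11, 12, 13} must be used), so D = 9.
The 6 still-open variables draw from only 6 values {6, 7, 10, 11, 12, 13}, so each is used; only C can be 6, hence C = 6.
The 5 still-open variables together cover exactly {7, 10, 11, 12, 13} — 5 values for 5 variables — and 11 appears only in B's list, so B = 11.

11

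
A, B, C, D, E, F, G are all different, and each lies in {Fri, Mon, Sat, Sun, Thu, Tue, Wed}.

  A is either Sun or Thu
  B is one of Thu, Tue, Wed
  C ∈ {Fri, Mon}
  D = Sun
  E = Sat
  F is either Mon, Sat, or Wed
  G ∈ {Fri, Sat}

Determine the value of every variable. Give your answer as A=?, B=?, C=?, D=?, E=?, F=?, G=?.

A=Thu, B=Tue, C=Mon, D=Sun, E=Sat, F=Wed, G=Fri

D's domain is down to {Sun}, so D = Sun. Eliminate Sun elsewhere: A.
E must be Sat (only option left). Eliminate Sat elsewhere: F, G.
G has just one choice, so G = Fri. Strike Fri from C.
A must be Thu (only option left). Remove Thu from B.
C must be Mon (only option left). Eliminate Mon elsewhere: F.
That leaves F = Wed. Remove Wed from B.
That leaves B = Tue.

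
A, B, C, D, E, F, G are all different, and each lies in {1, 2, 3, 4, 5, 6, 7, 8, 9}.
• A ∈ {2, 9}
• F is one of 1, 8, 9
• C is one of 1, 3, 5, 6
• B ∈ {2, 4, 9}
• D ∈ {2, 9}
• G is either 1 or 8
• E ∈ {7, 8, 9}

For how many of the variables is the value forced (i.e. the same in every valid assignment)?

2

A and D between them cover only {2, 9} — a naked pair. Remove those values from B, E, F.
B's domain is down to {4}, so B = 4.
F and G between them cover only {1, 8} — a naked pair. Remove those values from C, E.
That leaves E = 7.
Determined: B=4, E=7. The other variables each still have more than one consistent value. That makes 2.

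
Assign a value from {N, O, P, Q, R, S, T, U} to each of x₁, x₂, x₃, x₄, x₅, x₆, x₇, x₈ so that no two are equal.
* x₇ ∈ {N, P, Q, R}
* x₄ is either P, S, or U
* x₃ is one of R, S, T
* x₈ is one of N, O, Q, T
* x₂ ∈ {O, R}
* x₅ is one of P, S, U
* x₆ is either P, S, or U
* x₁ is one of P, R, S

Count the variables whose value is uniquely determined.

3

The 3 variables x₄, x₅, x₆ are confined to {P, S, U}, which locks those values in; drop them from x₁, x₃, x₇.
x₁ has just one choice, so x₁ = R. Remove R from x₂, x₃, x₇.
That leaves x₂ = O. Eliminate O elsewhere: x₈.
x₃ has just one choice, so x₃ = T. Strike T from x₈.
Determined: x₁=R, x₂=O, x₃=T. The other variables each still have more than one consistent value. That makes 3.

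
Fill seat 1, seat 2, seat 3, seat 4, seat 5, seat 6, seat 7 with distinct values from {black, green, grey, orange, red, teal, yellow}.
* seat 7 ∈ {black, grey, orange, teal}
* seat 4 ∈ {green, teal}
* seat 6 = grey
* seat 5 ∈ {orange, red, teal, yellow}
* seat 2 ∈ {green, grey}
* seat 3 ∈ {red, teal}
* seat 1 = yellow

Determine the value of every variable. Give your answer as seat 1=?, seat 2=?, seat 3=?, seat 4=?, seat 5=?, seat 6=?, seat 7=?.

seat 1 must be yellow (only option left). Strike yellow from seat 5.
That leaves seat 6 = grey. Strike grey from seat 2, seat 7.
seat 2 has just one choice, so seat 2 = green. Eliminate green elsewhere: seat 4.
seat 4 must be teal (only option left). Remove teal from seat 3, seat 5, seat 7.
seat 3 has just one choice, so seat 3 = red. Eliminate red elsewhere: seat 5.
seat 5's domain is down to {orange}, so seat 5 = orange. Strike orange from seat 7.
seat 7 has just one choice, so seat 7 = black.

seat 1=yellow, seat 2=green, seat 3=red, seat 4=teal, seat 5=orange, seat 6=grey, seat 7=black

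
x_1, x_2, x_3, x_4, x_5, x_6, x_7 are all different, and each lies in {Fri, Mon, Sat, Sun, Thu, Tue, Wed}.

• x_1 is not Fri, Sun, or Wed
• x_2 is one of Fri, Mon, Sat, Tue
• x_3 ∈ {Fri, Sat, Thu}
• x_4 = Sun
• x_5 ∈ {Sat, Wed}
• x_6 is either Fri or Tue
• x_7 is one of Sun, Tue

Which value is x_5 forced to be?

Wed

x_4 must be Sun (only option left). Strike Sun from x_7.
x_7 has just one choice, so x_7 = Tue. So x_1, x_2, x_6 can't be Tue.
That leaves x_6 = Fri. Eliminate Fri elsewhere: x_2, x_3.
The 4 still-open variables together cover exactly {Mon, Sat, Thu, Wed} — 4 values for 4 variables — and Wed appears only in x_5's list, so x_5 = Wed.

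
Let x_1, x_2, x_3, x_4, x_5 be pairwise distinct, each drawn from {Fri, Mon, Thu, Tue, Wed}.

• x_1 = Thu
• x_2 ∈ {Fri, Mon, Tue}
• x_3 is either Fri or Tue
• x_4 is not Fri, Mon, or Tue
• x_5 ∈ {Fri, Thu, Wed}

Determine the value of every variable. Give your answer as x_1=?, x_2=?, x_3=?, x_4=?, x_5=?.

x_1=Thu, x_2=Mon, x_3=Tue, x_4=Wed, x_5=Fri

x_1 has just one choice, so x_1 = Thu. Eliminate Thu elsewhere: x_4, x_5.
x_4 has just one choice, so x_4 = Wed. Remove Wed from x_5.
x_5's domain is down to {Fri}, so x_5 = Fri. Strike Fri from x_2, x_3.
x_3 has just one choice, so x_3 = Tue. Remove Tue from x_2.
x_2 has just one choice, so x_2 = Mon.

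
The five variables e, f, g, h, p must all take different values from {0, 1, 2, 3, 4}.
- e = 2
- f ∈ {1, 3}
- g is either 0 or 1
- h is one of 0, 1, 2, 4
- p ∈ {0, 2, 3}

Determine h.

e must be 2 (only option left). Strike 2 from h, p.
The 4 still-open variables draw from only 4 values {0, 1, 3, 4}, so each is used; only h can be 4, hence h = 4.

4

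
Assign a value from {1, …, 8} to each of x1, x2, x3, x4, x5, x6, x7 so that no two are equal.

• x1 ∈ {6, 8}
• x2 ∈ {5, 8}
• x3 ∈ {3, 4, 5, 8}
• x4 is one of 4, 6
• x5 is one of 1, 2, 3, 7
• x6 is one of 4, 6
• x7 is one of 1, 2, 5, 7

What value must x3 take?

x4 and x6 between them cover only {4, 6} — a naked pair. Remove those values from x1, x3.
x1 must be 8 (only option left). Eliminate 8 elsewhere: x2, x3.
x2 has just one choice, so x2 = 5. Remove 5 from x3, x7.
So x3 = 3.

3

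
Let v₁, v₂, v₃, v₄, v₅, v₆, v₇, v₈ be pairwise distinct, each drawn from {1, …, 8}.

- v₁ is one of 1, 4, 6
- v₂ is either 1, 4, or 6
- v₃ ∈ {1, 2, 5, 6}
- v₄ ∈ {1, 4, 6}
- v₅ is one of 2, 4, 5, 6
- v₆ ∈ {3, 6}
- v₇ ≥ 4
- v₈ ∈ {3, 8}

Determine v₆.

3

Among the 8 variables, 7 fits only v₇ (and all 8 values in {1, 2, 3, 4, 5, 6, 7, 8} must be used), so v₇ = 7.
Among the 7 still-open variables, 8 fits only v₈ (and all 7 values in {1, 2, 3, 4, 5, 6, 8} must be used), so v₈ = 8.
The 6 still-open variables draw from only 6 values {1, 2, 3, 4, 5, 6}, so each is used; only v₆ can be 3, hence v₆ = 3.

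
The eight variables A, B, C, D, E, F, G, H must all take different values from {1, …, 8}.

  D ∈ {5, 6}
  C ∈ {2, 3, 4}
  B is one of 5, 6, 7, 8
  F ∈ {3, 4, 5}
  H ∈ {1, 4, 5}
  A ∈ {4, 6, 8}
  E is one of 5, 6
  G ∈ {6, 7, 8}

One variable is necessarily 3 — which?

The 8 variables together cover exactly {1, 2, 3, 4, 5, 6, 7, 8} — 8 values for 8 variables — and 1 appears only in H's list, so H = 1.
Among the 7 still-open variables, 2 fits only C (and all 7 values in {2, 3, 4, 5, 6, 7, 8} must be used), so C = 2.
Among the 6 still-open variables, 3 fits only F (and all 6 values in {3, 4, 5, 6, 7, 8} must be used), so F = 3.

F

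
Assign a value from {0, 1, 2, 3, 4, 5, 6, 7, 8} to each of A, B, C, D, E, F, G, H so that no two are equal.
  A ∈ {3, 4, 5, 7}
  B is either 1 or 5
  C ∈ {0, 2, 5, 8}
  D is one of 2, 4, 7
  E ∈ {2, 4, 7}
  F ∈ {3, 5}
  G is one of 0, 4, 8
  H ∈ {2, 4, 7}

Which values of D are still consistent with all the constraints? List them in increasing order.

2, 4, 7

The 8 variables together cover exactly {0, 1, 2, 3, 4, 5, 7, 8} — 8 values for 8 variables — and 1 appears only in B's list, so B = 1.
D, E, H between them cover only {2, 4, 7} — a naked triple. Remove those values from A, C, G.
A and F share exactly the 2 values {3, 5}; by pigeonhole those values go to them, so strike 3, 5 from C.
No further eliminations apply; D can still be any of 2, 4, 7.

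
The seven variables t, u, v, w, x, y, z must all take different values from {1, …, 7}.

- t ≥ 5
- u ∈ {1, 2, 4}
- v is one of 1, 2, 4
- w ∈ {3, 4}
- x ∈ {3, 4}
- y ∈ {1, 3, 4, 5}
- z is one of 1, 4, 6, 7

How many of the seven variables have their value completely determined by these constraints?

w and x share exactly the 2 values {3, 4}; by pigeonhole those values go to them, so strike 3, 4 from u, v, y, z.
u and v share exactly the 2 values {1, 2}; by pigeonhole those values go to them, so strike 1, 2 from y, z.
y must be 5 (only option left). Remove 5 from t.
Determined: y=5. The other variables each still have more than one consistent value. That makes 1.

1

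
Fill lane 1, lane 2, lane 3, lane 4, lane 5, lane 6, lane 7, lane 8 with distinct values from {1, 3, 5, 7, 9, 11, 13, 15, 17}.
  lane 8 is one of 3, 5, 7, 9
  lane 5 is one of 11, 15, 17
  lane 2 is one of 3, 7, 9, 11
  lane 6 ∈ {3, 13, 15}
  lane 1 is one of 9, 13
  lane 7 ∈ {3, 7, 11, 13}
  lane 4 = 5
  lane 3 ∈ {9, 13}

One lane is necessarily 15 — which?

lane 6

lane 4's domain is down to {5}, so lane 4 = 5. So lane 8 can't be 5.
Among the 7 still-open variables, 17 fits only lane 5 (and all 7 values in {3, 7, 9, 11, 13, 15, 17} must be used), so lane 5 = 17.
The 6 still-open variables together cover exactly {3, 7, 9, 11, 13, 15} — 6 values for 6 variables — and 15 appears only in lane 6's list, so lane 6 = 15.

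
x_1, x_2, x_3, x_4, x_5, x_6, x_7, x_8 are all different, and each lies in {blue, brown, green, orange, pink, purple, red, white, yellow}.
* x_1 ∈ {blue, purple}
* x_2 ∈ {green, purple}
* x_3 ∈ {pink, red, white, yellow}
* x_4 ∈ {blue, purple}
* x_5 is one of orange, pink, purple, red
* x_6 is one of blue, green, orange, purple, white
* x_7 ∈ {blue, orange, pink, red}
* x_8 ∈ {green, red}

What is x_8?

Among the 8 variables, yellow fits only x_3 (and all 8 values in {blue, green, orange, pink, purple, red, white, yellow} must be used), so x_3 = yellow.
The 7 still-open variables together cover exactly {blue, green, orange, pink, purple, red, white} — 7 values for 7 variables — and white appears only in x_6's list, so x_6 = white.
x_1 and x_4 between them cover only {blue, purple} — a naked pair. Remove those values from x_2, x_5, x_7.
x_2 has just one choice, so x_2 = green. Eliminate green elsewhere: x_8.
So x_8 = red.

red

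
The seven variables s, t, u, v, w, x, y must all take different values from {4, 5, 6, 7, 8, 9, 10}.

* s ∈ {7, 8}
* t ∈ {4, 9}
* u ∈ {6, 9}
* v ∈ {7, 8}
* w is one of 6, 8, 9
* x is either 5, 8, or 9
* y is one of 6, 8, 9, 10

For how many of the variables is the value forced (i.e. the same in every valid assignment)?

The 7 variables together cover exactly {4, 5, 6, 7, 8, 9, 10} — 7 values for 7 variables — and 4 appears only in t's list, so t = 4.
The 6 still-open variables together cover exactly {5, 6, 7, 8, 9, 10} — 6 values for 6 variables — and 5 appears only in x's list, so x = 5.
Among the 5 still-open variables, 10 fits only y (and all 5 values in {6, 7, 8, 9, 10} must be used), so y = 10.
The 2 variables s and v are confined to {7, 8}, which locks those values in; drop them from w.
Determined: t=4, x=5, y=10. The other variables each still have more than one consistent value. That makes 3.

3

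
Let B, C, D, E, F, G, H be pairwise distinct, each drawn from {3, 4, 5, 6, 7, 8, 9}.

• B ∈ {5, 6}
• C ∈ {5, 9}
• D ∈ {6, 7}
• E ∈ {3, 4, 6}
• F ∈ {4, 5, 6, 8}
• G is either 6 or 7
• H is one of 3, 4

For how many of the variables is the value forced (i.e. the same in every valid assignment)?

The 7 variables draw from only 7 values {3, 4, 5, 6, 7, 8, 9}, so each is used; only F can be 8, hence F = 8.
The 6 still-open variables draw from only 6 values {3, 4, 5, 6, 7, 9}, so each is used; only C can be 9, hence C = 9.
Among the 5 still-open variables, 5 fits only B (and all 5 values in {3, 4, 5, 6, 7} must be used), so B = 5.
D and G share exactly the 2 values {6, 7}; by pigeonhole those values go to them, so strike 6, 7 from E.
Determined: B=5, C=9, F=8. The other variables each still have more than one consistent value. That makes 3.

3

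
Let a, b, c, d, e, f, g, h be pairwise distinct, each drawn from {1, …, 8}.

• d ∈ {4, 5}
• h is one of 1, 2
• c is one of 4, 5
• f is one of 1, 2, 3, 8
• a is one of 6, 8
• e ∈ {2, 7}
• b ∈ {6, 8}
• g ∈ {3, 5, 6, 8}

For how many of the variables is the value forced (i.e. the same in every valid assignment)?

2

The 8 variables together cover exactly {1, 2, 3, 4, 5, 6, 7, 8} — 8 values for 8 variables — and 7 appears only in e's list, so e = 7.
a and b between them cover only {6, 8} — a naked pair. Remove those values from f, g.
The 2 variables c and d are confined to {4, 5}, which locks those values in; drop them from g.
g's domain is down to {3}, so g = 3. Strike 3 from f.
Determined: e=7, g=3. The other variables each still have more than one consistent value. That makes 2.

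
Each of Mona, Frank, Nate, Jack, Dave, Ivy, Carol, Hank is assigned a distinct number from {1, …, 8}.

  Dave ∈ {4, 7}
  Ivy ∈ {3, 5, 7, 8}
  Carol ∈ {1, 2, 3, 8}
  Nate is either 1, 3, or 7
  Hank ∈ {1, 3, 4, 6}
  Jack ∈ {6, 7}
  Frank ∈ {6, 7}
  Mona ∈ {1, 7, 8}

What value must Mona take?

8

Among the 8 variables, 2 fits only Carol (and all 8 values in {1, 2, 3, 4, 5, 6, 7, 8} must be used), so Carol = 2.
Among the 7 still-open variables, 5 fits only Ivy (and all 7 values in {1, 3, 4, 5, 6, 7, 8} must be used), so Ivy = 5.
Among the 6 still-open variables, 8 fits only Mona (and all 6 values in {1, 3, 4, 6, 7, 8} must be used), so Mona = 8.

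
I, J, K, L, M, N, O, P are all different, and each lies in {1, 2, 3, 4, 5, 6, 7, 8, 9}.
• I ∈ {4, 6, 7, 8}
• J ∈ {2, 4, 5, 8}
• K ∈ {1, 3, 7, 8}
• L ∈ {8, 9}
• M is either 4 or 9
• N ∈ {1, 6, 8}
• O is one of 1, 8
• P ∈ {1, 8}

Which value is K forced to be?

3

O and P share exactly the 2 values {1, 8}; by pigeonhole those values go to them, so strike 1, 8 from I, J, K, L, N.
That leaves L = 9. Remove 9 from M.
M has just one choice, so M = 4. Eliminate 4 elsewhere: I, J.
N has just one choice, so N = 6. So I can't be 6.
That leaves I = 7. Strike 7 from K.
So K = 3.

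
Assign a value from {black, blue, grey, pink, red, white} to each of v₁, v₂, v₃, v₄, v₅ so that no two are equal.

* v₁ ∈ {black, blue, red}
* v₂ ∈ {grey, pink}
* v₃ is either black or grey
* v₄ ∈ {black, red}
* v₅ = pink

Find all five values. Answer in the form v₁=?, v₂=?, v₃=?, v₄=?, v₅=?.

v₅'s domain is down to {pink}, so v₅ = pink. Eliminate pink elsewhere: v₂.
That leaves v₂ = grey. Eliminate grey elsewhere: v₃.
That leaves v₃ = black. Eliminate black elsewhere: v₁, v₄.
v₄ has just one choice, so v₄ = red. Remove red from v₁.
v₁ must be blue (only option left).

v₁=blue, v₂=grey, v₃=black, v₄=red, v₅=pink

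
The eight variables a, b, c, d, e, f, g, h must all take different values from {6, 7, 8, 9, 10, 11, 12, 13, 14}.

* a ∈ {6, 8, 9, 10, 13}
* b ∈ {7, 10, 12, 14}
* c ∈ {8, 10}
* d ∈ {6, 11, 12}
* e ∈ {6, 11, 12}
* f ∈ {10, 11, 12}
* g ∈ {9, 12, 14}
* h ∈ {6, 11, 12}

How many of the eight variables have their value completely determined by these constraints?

2

The 3 variables d, e, h are confined to {6, 11, 12}, which locks those values in; drop them from a, b, f, g.
f's domain is down to {10}, so f = 10. Eliminate 10 elsewhere: a, b, c.
c must be 8 (only option left). Eliminate 8 elsewhere: a.
Determined: c=8, f=10. The other variables each still have more than one consistent value. That makes 2.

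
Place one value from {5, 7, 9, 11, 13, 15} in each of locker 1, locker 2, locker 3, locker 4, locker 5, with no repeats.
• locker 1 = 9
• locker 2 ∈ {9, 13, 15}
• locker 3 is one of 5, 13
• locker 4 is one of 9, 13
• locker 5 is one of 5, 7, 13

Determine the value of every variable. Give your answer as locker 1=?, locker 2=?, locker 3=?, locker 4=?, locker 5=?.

locker 1=9, locker 2=15, locker 3=5, locker 4=13, locker 5=7

locker 1 has just one choice, so locker 1 = 9. So locker 2, locker 4 can't be 9.
locker 4 has just one choice, so locker 4 = 13. Strike 13 from locker 2, locker 3, locker 5.
locker 2's domain is down to {15}, so locker 2 = 15.
locker 3 must be 5 (only option left). Strike 5 from locker 5.
locker 5 has just one choice, so locker 5 = 7.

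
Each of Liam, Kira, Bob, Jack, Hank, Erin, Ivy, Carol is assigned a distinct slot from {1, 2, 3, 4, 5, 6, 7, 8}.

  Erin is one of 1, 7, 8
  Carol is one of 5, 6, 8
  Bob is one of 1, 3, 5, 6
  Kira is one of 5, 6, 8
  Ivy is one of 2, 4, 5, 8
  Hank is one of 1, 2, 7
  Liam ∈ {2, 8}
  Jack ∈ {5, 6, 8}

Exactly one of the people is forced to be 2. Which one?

The 8 variables draw from only 8 values {1, 2, 3, 4, 5, 6, 7, 8}, so each is used; only Bob can be 3, hence Bob = 3.
The 7 still-open variables together cover exactly {1, 2, 4, 5, 6, 7, 8} — 7 values for 7 variables — and 4 appears only in Ivy's list, so Ivy = 4.
The 3 variables Kira, Jack, Carol are confined to {5, 6, 8}, which locks those values in; drop them from Liam, Erin.
So 2 goes to Liam.

Liam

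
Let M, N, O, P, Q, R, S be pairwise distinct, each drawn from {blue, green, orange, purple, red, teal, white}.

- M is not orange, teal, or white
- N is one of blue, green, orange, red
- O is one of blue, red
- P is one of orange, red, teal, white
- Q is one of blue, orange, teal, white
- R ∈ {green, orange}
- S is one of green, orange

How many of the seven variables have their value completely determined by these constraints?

The 7 variables together cover exactly {blue, green, orange, purple, red, teal, white} — 7 values for 7 variables — and purple appears only in M's list, so M = purple.
R and S between them cover only {green, orange} — a naked pair. Remove those values from N, P, Q.
The 2 variables N and O are confined to {blue, red}, which locks those values in; drop them from P, Q.
Determined: M=purple. The other variables each still have more than one consistent value. That makes 1.

1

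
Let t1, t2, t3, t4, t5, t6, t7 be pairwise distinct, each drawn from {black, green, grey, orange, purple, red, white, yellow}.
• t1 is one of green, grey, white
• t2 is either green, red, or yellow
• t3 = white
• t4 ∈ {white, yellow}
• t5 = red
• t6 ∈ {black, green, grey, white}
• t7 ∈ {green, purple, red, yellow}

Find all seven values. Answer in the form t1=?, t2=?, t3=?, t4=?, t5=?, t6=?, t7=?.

t3's domain is down to {white}, so t3 = white. Eliminate white elsewhere: t1, t4, t6.
t4 must be yellow (only option left). Strike yellow from t2, t7.
t5 has just one choice, so t5 = red. So t2, t7 can't be red.
t2 must be green (only option left). So t1, t6, t7 can't be green.
t7 has just one choice, so t7 = purple.
t1's domain is down to {grey}, so t1 = grey. Eliminate grey elsewhere: t6.
t6 must be black (only option left).

t1=grey, t2=green, t3=white, t4=yellow, t5=red, t6=black, t7=purple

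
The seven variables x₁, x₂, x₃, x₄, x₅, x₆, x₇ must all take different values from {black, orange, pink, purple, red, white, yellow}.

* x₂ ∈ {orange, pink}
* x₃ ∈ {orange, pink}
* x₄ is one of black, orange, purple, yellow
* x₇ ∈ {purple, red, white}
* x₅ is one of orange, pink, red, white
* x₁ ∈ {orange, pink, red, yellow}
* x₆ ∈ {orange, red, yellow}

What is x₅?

white

Among the 7 variables, black fits only x₄ (and all 7 values in {black, orange, pink, purple, red, white, yellow} must be used), so x₄ = black.
The 6 still-open variables draw from only 6 values {orange, pink, purple, red, white, yellow}, so each is used; only x₇ can be purple, hence x₇ = purple.
The 5 still-open variables together cover exactly {orange, pink, red, white, yellow} — 5 values for 5 variables — and white appears only in x₅'s list, so x₅ = white.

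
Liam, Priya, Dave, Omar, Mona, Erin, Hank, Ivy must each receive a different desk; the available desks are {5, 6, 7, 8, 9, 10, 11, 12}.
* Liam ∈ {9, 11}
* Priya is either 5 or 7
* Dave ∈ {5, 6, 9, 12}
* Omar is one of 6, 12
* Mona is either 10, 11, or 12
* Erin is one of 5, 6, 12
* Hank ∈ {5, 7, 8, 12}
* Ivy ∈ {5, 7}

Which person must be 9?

The 8 variables draw from only 8 values {5, 6, 7, 8, 9, 10, 11, 12}, so each is used; only Hank can be 8, hence Hank = 8.
The 7 still-open variables together cover exactly {5, 6, 7, 9, 10, 11, 12} — 7 values for 7 variables — and 10 appears only in Mona's list, so Mona = 10.
The 6 still-open variables draw from only 6 values {5, 6, 7, 9, 11, 12}, so each is used; only Liam can be 11, hence Liam = 11.
Among the 5 still-open variables, 9 fits only Dave (and all 5 values in {5, 6, 7, 9, 12} must be used), so Dave = 9.

Dave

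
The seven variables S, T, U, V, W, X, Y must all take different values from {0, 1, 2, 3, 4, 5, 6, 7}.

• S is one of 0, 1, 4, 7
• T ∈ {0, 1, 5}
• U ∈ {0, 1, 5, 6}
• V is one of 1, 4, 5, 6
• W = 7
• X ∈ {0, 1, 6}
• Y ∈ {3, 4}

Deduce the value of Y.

W's domain is down to {7}, so W = 7. Strike 7 from S.
The 6 still-open variables draw from only 6 values {0, 1, 3, 4, 5, 6}, so each is used; only Y can be 3, hence Y = 3.

3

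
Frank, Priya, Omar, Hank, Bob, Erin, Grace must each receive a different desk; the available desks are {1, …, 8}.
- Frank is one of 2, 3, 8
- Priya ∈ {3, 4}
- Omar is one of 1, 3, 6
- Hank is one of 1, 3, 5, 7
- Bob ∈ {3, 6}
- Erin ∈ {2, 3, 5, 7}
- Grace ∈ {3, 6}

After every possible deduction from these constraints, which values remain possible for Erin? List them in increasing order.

2, 5, 7

The 2 variables Bob and Grace are confined to {3, 6}, which locks those values in; drop them from Frank, Priya, Omar, Hank, Erin.
Priya's domain is down to {4}, so Priya = 4.
Omar's domain is down to {1}, so Omar = 1. Strike 1 from Hank.
No further eliminations apply; Erin can still be any of 2, 5, 7.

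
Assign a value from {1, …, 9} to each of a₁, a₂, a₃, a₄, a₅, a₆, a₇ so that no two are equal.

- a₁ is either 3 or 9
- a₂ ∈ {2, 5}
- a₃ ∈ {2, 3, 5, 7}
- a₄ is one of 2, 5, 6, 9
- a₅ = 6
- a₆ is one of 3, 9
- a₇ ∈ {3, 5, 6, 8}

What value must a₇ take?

8

a₅ must be 6 (only option left). Remove 6 from a₄, a₇.
Among the 6 still-open variables, 7 fits only a₃ (and all 6 values in {2, 3, 5, 7, 8, 9} must be used), so a₃ = 7.
The 5 still-open variables together cover exactly {2, 3, 5, 8, 9} — 5 values for 5 variables — and 8 appears only in a₇'s list, so a₇ = 8.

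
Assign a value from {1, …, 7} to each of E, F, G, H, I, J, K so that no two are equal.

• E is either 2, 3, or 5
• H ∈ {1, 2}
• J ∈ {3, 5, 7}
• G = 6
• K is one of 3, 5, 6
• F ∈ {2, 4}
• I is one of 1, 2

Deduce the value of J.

7

G must be 6 (only option left). Remove 6 from K.
The 6 still-open variables draw from only 6 values {1, 2, 3, 4, 5, 7}, so each is used; only F can be 4, hence F = 4.
Among the 5 still-open variables, 7 fits only J (and all 5 values in {1, 2, 3, 5, 7} must be used), so J = 7.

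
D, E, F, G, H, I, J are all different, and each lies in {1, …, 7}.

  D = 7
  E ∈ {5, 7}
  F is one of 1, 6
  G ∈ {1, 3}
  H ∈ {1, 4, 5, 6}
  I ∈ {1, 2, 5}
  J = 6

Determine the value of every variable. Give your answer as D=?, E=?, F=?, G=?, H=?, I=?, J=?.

D=7, E=5, F=1, G=3, H=4, I=2, J=6

D's domain is down to {7}, so D = 7. Eliminate 7 elsewhere: E.
That leaves E = 5. Eliminate 5 elsewhere: H, I.
J must be 6 (only option left). Eliminate 6 elsewhere: F, H.
That leaves F = 1. Remove 1 from G, H, I.
G must be 3 (only option left).
That leaves H = 4.
That leaves I = 2.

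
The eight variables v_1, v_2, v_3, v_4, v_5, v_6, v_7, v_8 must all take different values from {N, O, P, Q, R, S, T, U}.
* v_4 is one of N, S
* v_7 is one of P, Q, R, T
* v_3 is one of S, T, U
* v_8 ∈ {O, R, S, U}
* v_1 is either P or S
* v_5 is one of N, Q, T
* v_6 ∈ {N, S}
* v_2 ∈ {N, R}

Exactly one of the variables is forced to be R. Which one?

The 8 variables draw from only 8 values {N, O, P, Q, R, S, T, U}, so each is used; only v_8 can be O, hence v_8 = O.
The 7 still-open variables draw from only 7 values {N, P, Q, R, S, T, U}, so each is used; only v_3 can be U, hence v_3 = U.
v_4 and v_6 share exactly the 2 values {N, S}; by pigeonhole those values go to them, so strike N, S from v_1, v_2, v_5.
So R goes to v_2.

v_2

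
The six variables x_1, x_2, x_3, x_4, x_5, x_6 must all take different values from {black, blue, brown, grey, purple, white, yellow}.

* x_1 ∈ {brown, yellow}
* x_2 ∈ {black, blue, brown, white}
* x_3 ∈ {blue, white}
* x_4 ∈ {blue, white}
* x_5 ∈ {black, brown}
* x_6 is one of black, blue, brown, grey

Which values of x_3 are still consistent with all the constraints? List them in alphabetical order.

The 6 variables draw from only 6 values {black, blue, brown, grey, white, yellow}, so each is used; only x_6 can be grey, hence x_6 = grey.
Among the 5 still-open variables, yellow fits only x_1 (and all 5 values in {black, blue, brown, white, yellow} must be used), so x_1 = yellow.
The 2 variables x_3 and x_4 are confined to {blue, white}, which locks those values in; drop them from x_2.
No further eliminations apply; x_3 can still be any of blue, white.

blue, white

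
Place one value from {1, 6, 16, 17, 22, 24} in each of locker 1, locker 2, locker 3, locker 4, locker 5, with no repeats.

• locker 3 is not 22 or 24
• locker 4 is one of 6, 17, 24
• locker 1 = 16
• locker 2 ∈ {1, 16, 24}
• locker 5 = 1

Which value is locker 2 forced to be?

24

locker 1's domain is down to {16}, so locker 1 = 16. So locker 2, locker 3 can't be 16.
locker 5 must be 1 (only option left). Eliminate 1 elsewhere: locker 2, locker 3.
So locker 2 = 24.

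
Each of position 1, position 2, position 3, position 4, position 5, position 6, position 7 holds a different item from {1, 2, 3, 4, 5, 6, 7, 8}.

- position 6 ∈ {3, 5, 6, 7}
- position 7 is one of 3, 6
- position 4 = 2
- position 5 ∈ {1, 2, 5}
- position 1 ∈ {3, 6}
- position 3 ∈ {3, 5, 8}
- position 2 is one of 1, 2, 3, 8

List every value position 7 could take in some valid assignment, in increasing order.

3, 6

position 4 has just one choice, so position 4 = 2. Eliminate 2 elsewhere: position 2, position 5.
The 6 still-open variables together cover exactly {1, 3, 5, 6, 7, 8} — 6 values for 6 variables — and 7 appears only in position 6's list, so position 6 = 7.
position 1 and position 7 between them cover only {3, 6} — a naked pair. Remove those values from position 2, position 3.
No further eliminations apply; position 7 can still be any of 3, 6.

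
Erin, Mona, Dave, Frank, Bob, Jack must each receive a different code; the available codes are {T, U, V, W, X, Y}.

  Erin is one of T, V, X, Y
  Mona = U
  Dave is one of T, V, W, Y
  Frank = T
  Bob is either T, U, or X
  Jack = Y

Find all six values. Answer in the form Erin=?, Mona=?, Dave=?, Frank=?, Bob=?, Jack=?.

Erin=V, Mona=U, Dave=W, Frank=T, Bob=X, Jack=Y

Mona's domain is down to {U}, so Mona = U. Strike U from Bob.
Frank has just one choice, so Frank = T. Eliminate T elsewhere: Erin, Dave, Bob.
Bob must be X (only option left). Remove X from Erin.
That leaves Jack = Y. Strike Y from Erin, Dave.
Erin's domain is down to {V}, so Erin = V. Eliminate V elsewhere: Dave.
That leaves Dave = W.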